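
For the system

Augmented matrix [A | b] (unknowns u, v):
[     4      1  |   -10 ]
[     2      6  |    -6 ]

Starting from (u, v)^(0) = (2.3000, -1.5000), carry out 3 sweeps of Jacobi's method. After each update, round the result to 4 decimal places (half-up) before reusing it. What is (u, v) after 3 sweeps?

(-2.4271, -0.3139)

Iteration 1:
  u = (-10 - (1)·-1.5000) / (4) = -2.1250
  v = (-6 - (2)·2.3000) / (6) = -1.7667
Iteration 2:
  u = (-10 - (1)·-1.7667) / (4) = -2.0583
  v = (-6 - (2)·-2.1250) / (6) = -0.2917
Iteration 3:
  u = (-10 - (1)·-0.2917) / (4) = -2.4271
  v = (-6 - (2)·-2.0583) / (6) = -0.3139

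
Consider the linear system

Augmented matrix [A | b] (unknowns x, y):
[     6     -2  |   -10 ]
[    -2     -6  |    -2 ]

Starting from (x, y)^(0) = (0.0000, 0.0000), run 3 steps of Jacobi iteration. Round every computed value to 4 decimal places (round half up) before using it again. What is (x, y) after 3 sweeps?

Iteration 1:
  x = (-10 - (-2)·0.0000) / (6) = -1.6667
  y = (-2 - (-2)·0.0000) / (-6) = 0.3333
Iteration 2:
  x = (-10 - (-2)·0.3333) / (6) = -1.5556
  y = (-2 - (-2)·-1.6667) / (-6) = 0.8889
Iteration 3:
  x = (-10 - (-2)·0.8889) / (6) = -1.3704
  y = (-2 - (-2)·-1.5556) / (-6) = 0.8519

(-1.3704, 0.8519)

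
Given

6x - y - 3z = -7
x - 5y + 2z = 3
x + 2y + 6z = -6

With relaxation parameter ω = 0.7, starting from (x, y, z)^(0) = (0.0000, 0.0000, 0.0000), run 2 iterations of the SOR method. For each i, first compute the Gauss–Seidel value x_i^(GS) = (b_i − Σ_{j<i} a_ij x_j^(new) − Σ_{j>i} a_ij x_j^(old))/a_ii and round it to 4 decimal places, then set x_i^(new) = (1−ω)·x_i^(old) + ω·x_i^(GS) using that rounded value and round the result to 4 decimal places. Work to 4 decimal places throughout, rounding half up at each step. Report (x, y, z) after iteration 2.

Iteration 1:
  x: GS value = (-7 - (-1)·0.0000 - (-3)·0.0000) / (6) = -1.1667;  x ← (1−ω)·0.0000 + ω·-1.1667 = -0.8167
  y: GS value = (3 - (1)·-0.8167 - (2)·0.0000) / (-5) = -0.7633;  y ← (1−ω)·0.0000 + ω·-0.7633 = -0.5343
  z: GS value = (-6 - (1)·-0.8167 - (2)·-0.5343) / (6) = -0.6858;  z ← (1−ω)·0.0000 + ω·-0.6858 = -0.4801
Iteration 2:
  x: GS value = (-7 - (-1)·-0.5343 - (-3)·-0.4801) / (6) = -1.4958;  x ← (1−ω)·-0.8167 + ω·-1.4958 = -1.2921
  y: GS value = (3 - (1)·-1.2921 - (2)·-0.4801) / (-5) = -1.0505;  y ← (1−ω)·-0.5343 + ω·-1.0505 = -0.8956
  z: GS value = (-6 - (1)·-1.2921 - (2)·-0.8956) / (6) = -0.4861;  z ← (1−ω)·-0.4801 + ω·-0.4861 = -0.4843

(-1.2921, -0.8956, -0.4843)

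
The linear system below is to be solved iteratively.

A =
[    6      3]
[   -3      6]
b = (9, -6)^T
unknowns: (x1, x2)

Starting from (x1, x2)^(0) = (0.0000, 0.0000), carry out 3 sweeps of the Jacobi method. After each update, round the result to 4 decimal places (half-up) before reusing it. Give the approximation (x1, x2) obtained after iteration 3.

(1.6250, 0.0000)

Iteration 1:
  x1 = (9 - (3)·0.0000) / (6) = 1.5000
  x2 = (-6 - (-3)·0.0000) / (6) = -1.0000
Iteration 2:
  x1 = (9 - (3)·-1.0000) / (6) = 2.0000
  x2 = (-6 - (-3)·1.5000) / (6) = -0.2500
Iteration 3:
  x1 = (9 - (3)·-0.2500) / (6) = 1.6250
  x2 = (-6 - (-3)·2.0000) / (6) = 0.0000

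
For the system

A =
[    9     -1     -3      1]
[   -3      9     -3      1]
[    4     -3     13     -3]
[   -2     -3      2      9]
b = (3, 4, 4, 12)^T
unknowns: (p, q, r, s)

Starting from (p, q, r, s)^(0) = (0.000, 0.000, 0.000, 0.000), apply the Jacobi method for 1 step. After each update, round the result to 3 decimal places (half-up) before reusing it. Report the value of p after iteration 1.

0.333

Iteration 1:
  p = (3 - (-1)·0.000 - (-3)·0.000 - (1)·0.000) / (9) = 0.333
  q = (4 - (-3)·0.000 - (-3)·0.000 - (1)·0.000) / (9) = 0.444
  r = (4 - (4)·0.000 - (-3)·0.000 - (-3)·0.000) / (13) = 0.308
  s = (12 - (-2)·0.000 - (-3)·0.000 - (2)·0.000) / (9) = 1.333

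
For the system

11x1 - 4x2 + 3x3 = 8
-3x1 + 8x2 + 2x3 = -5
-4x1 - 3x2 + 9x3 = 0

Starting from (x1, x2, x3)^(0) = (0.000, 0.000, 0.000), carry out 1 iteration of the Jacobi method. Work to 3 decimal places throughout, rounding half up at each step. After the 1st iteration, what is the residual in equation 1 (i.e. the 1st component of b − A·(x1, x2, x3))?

Iteration 1:
  x1 = (8 - (-4)·0.000 - (3)·0.000) / (11) = 0.727
  x2 = (-5 - (-3)·0.000 - (2)·0.000) / (8) = -0.625
  x3 = (0 - (-4)·0.000 - (-3)·0.000) / (9) = 0.000
Residual b − A·x = (-2.497, 2.181, 1.033)

-2.497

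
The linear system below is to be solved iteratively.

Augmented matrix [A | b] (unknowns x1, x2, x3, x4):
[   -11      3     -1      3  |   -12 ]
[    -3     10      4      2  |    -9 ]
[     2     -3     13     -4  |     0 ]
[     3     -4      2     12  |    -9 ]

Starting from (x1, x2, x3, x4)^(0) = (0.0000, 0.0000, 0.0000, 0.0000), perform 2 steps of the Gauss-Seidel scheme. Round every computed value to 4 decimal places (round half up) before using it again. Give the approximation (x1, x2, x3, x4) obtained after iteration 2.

(0.6446, -0.3539, -0.5389, -0.9393)

Iteration 1:
  x1 = (-12 - (3)·0.0000 - (-1)·0.0000 - (3)·0.0000) / (-11) = 1.0909
  x2 = (-9 - (-3)·1.0909 - (4)·0.0000 - (2)·0.0000) / (10) = -0.5727
  x3 = (0 - (2)·1.0909 - (-3)·-0.5727 - (-4)·0.0000) / (13) = -0.3000
  x4 = (-9 - (3)·1.0909 - (-4)·-0.5727 - (2)·-0.3000) / (12) = -1.1636
Iteration 2:
  x1 = (-12 - (3)·-0.5727 - (-1)·-0.3000 - (3)·-1.1636) / (-11) = 0.6446
  x2 = (-9 - (-3)·0.6446 - (4)·-0.3000 - (2)·-1.1636) / (10) = -0.3539
  x3 = (0 - (2)·0.6446 - (-3)·-0.3539 - (-4)·-1.1636) / (13) = -0.5389
  x4 = (-9 - (3)·0.6446 - (-4)·-0.3539 - (2)·-0.5389) / (12) = -0.9393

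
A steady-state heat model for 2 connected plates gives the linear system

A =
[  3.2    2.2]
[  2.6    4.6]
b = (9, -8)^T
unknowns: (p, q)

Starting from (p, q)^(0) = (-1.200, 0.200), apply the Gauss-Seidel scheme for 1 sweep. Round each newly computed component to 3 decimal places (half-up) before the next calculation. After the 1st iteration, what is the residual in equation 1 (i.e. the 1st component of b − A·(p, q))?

Iteration 1:
  p = (9 - (2.2)·0.200) / (3.2) = 2.675
  q = (-8 - (2.6)·2.675) / (4.6) = -3.251
Residual b − A·x = (7.592, 0.000)

7.592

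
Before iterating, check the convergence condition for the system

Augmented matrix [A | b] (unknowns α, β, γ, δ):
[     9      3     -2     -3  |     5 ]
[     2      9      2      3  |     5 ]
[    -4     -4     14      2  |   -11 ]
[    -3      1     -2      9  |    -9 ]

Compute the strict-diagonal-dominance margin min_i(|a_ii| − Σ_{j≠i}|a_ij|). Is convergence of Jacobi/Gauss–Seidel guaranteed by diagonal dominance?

row 1: |9| − (3+2+3) = 1
row 2: |9| − (2+2+3) = 2
row 3: |14| − (4+4+2) = 4
row 4: |9| − (3+1+2) = 3
minimum over rows = 1 → strictly diagonally dominant (convergence guaranteed)

1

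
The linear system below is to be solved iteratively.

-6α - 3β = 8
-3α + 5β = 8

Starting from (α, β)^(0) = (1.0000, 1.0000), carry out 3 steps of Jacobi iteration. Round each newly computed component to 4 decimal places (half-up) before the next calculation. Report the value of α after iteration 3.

-1.5833

Iteration 1:
  α = (8 - (-3)·1.0000) / (-6) = -1.8333
  β = (8 - (-3)·1.0000) / (5) = 2.2000
Iteration 2:
  α = (8 - (-3)·2.2000) / (-6) = -2.4333
  β = (8 - (-3)·-1.8333) / (5) = 0.5000
Iteration 3:
  α = (8 - (-3)·0.5000) / (-6) = -1.5833
  β = (8 - (-3)·-2.4333) / (5) = 0.1400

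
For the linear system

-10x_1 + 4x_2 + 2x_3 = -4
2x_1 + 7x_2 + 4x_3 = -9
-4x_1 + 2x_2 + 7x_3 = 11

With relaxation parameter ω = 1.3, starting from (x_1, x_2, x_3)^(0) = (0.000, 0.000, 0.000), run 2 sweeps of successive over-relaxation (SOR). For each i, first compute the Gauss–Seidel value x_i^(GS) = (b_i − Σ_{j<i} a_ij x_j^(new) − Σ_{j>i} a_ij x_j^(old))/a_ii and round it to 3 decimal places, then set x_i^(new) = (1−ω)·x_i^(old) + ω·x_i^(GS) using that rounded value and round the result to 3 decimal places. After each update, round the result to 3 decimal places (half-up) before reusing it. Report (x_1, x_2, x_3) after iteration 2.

Iteration 1:
  x_1: GS value = (-4 - (4)·0.000 - (2)·0.000) / (-10) = 0.400;  x_1 ← (1−ω)·0.000 + ω·0.400 = 0.520
  x_2: GS value = (-9 - (2)·0.520 - (4)·0.000) / (7) = -1.434;  x_2 ← (1−ω)·0.000 + ω·-1.434 = -1.864
  x_3: GS value = (11 - (-4)·0.520 - (2)·-1.864) / (7) = 2.401;  x_3 ← (1−ω)·0.000 + ω·2.401 = 3.121
Iteration 2:
  x_1: GS value = (-4 - (4)·-1.864 - (2)·3.121) / (-10) = 0.279;  x_1 ← (1−ω)·0.520 + ω·0.279 = 0.207
  x_2: GS value = (-9 - (2)·0.207 - (4)·3.121) / (7) = -3.128;  x_2 ← (1−ω)·-1.864 + ω·-3.128 = -3.507
  x_3: GS value = (11 - (-4)·0.207 - (2)·-3.507) / (7) = 2.692;  x_3 ← (1−ω)·3.121 + ω·2.692 = 2.563

(0.207, -3.507, 2.563)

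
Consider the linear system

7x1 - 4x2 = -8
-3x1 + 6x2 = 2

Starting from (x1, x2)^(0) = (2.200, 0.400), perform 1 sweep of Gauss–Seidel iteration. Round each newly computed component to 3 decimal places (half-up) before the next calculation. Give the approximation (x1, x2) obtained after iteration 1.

(-0.914, -0.124)

Iteration 1:
  x1 = (-8 - (-4)·0.400) / (7) = -0.914
  x2 = (2 - (-3)·-0.914) / (6) = -0.124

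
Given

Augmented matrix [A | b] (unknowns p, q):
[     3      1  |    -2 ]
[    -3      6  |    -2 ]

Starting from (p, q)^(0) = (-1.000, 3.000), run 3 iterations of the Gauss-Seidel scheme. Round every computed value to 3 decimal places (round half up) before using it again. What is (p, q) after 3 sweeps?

Iteration 1:
  p = (-2 - (1)·3.000) / (3) = -1.667
  q = (-2 - (-3)·-1.667) / (6) = -1.167
Iteration 2:
  p = (-2 - (1)·-1.167) / (3) = -0.278
  q = (-2 - (-3)·-0.278) / (6) = -0.472
Iteration 3:
  p = (-2 - (1)·-0.472) / (3) = -0.509
  q = (-2 - (-3)·-0.509) / (6) = -0.588

(-0.509, -0.588)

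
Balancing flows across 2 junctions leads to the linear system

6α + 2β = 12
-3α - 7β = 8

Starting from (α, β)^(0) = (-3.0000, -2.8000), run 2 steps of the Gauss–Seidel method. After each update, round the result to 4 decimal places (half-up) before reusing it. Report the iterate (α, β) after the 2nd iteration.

Iteration 1:
  α = (12 - (2)·-2.8000) / (6) = 2.9333
  β = (8 - (-3)·2.9333) / (-7) = -2.4000
Iteration 2:
  α = (12 - (2)·-2.4000) / (6) = 2.8000
  β = (8 - (-3)·2.8000) / (-7) = -2.3429

(2.8000, -2.3429)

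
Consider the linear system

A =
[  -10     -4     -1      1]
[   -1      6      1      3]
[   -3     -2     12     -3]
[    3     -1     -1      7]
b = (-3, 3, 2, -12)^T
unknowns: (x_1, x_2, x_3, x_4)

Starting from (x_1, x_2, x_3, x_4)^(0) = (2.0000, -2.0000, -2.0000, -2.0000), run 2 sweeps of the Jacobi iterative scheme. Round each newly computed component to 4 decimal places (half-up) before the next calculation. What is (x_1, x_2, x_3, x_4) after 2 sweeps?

Iteration 1:
  x_1 = (-3 - (-4)·-2.0000 - (-1)·-2.0000 - (1)·-2.0000) / (-10) = 1.1000
  x_2 = (3 - (-1)·2.0000 - (1)·-2.0000 - (3)·-2.0000) / (6) = 2.1667
  x_3 = (2 - (-3)·2.0000 - (-2)·-2.0000 - (-3)·-2.0000) / (12) = -0.1667
  x_4 = (-12 - (3)·2.0000 - (-1)·-2.0000 - (-1)·-2.0000) / (7) = -3.1429
Iteration 2:
  x_1 = (-3 - (-4)·2.1667 - (-1)·-0.1667 - (1)·-3.1429) / (-10) = -0.8643
  x_2 = (3 - (-1)·1.1000 - (1)·-0.1667 - (3)·-3.1429) / (6) = 2.2826
  x_3 = (2 - (-3)·1.1000 - (-2)·2.1667 - (-3)·-3.1429) / (12) = 0.0171
  x_4 = (-12 - (3)·1.1000 - (-1)·2.1667 - (-1)·-0.1667) / (7) = -1.9000

(-0.8643, 2.2826, 0.0171, -1.9000)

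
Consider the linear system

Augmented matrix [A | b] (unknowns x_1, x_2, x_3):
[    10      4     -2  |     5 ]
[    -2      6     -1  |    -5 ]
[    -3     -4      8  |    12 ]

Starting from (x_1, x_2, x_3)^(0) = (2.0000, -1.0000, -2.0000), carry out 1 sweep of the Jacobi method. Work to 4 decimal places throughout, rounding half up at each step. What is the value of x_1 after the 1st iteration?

0.5000

Iteration 1:
  x_1 = (5 - (4)·-1.0000 - (-2)·-2.0000) / (10) = 0.5000
  x_2 = (-5 - (-2)·2.0000 - (-1)·-2.0000) / (6) = -0.5000
  x_3 = (12 - (-3)·2.0000 - (-4)·-1.0000) / (8) = 1.7500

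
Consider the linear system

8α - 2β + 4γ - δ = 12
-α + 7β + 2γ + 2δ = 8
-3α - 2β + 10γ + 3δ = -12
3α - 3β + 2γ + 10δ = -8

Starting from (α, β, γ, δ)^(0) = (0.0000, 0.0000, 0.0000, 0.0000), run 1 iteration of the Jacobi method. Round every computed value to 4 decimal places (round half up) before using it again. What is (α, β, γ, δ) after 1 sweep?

(1.5000, 1.1429, -1.2000, -0.8000)

Iteration 1:
  α = (12 - (-2)·0.0000 - (4)·0.0000 - (-1)·0.0000) / (8) = 1.5000
  β = (8 - (-1)·0.0000 - (2)·0.0000 - (2)·0.0000) / (7) = 1.1429
  γ = (-12 - (-3)·0.0000 - (-2)·0.0000 - (3)·0.0000) / (10) = -1.2000
  δ = (-8 - (3)·0.0000 - (-3)·0.0000 - (2)·0.0000) / (10) = -0.8000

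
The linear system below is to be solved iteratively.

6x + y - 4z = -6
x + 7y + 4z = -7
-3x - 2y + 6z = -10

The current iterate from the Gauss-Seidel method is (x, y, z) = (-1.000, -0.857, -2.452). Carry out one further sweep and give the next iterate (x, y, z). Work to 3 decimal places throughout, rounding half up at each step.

One sweep:
  x = (-6 - (1)·-0.857 - (-4)·-2.452) / (6) = -2.492
  y = (-7 - (1)·-2.492 - (4)·-2.452) / (7) = 0.757
  z = (-10 - (-3)·-2.492 - (-2)·0.757) / (6) = -2.660

(-2.492, 0.757, -2.660)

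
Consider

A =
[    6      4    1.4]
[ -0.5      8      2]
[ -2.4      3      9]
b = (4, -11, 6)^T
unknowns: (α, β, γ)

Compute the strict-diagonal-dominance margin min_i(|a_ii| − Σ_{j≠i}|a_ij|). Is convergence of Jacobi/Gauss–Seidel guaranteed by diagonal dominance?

0.6

row 1: |6| − (4+1.4) = 0.6
row 2: |8| − (0.5+2) = 5.5
row 3: |9| − (2.4+3) = 3.6
minimum over rows = 0.6 → strictly diagonally dominant (convergence guaranteed)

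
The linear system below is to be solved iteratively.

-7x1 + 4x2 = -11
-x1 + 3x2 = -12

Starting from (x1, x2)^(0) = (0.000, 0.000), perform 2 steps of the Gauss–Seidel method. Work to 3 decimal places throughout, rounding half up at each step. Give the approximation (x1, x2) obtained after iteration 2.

Iteration 1:
  x1 = (-11 - (4)·0.000) / (-7) = 1.571
  x2 = (-12 - (-1)·1.571) / (3) = -3.476
Iteration 2:
  x1 = (-11 - (4)·-3.476) / (-7) = -0.415
  x2 = (-12 - (-1)·-0.415) / (3) = -4.138

(-0.415, -4.138)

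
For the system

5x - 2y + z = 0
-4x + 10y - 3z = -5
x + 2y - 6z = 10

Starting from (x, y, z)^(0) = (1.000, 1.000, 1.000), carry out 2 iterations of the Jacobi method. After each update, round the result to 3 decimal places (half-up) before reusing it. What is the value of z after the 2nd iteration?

Iteration 1:
  x = (0 - (-2)·1.000 - (1)·1.000) / (5) = 0.200
  y = (-5 - (-4)·1.000 - (-3)·1.000) / (10) = 0.200
  z = (10 - (1)·1.000 - (2)·1.000) / (-6) = -1.167
Iteration 2:
  x = (0 - (-2)·0.200 - (1)·-1.167) / (5) = 0.313
  y = (-5 - (-4)·0.200 - (-3)·-1.167) / (10) = -0.770
  z = (10 - (1)·0.200 - (2)·0.200) / (-6) = -1.567

-1.567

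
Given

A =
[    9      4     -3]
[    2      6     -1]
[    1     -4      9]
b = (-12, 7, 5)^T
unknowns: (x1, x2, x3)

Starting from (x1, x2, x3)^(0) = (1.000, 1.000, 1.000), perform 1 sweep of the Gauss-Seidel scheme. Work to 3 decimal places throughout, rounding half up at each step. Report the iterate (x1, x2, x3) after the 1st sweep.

Iteration 1:
  x1 = (-12 - (4)·1.000 - (-3)·1.000) / (9) = -1.444
  x2 = (7 - (2)·-1.444 - (-1)·1.000) / (6) = 1.815
  x3 = (5 - (1)·-1.444 - (-4)·1.815) / (9) = 1.523

(-1.444, 1.815, 1.523)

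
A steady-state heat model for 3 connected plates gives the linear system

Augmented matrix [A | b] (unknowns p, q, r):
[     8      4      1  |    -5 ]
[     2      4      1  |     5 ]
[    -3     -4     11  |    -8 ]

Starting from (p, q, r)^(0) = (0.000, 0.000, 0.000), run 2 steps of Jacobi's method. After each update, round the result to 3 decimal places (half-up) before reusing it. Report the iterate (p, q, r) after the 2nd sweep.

(-1.159, 1.744, -0.443)

Iteration 1:
  p = (-5 - (4)·0.000 - (1)·0.000) / (8) = -0.625
  q = (5 - (2)·0.000 - (1)·0.000) / (4) = 1.250
  r = (-8 - (-3)·0.000 - (-4)·0.000) / (11) = -0.727
Iteration 2:
  p = (-5 - (4)·1.250 - (1)·-0.727) / (8) = -1.159
  q = (5 - (2)·-0.625 - (1)·-0.727) / (4) = 1.744
  r = (-8 - (-3)·-0.625 - (-4)·1.250) / (11) = -0.443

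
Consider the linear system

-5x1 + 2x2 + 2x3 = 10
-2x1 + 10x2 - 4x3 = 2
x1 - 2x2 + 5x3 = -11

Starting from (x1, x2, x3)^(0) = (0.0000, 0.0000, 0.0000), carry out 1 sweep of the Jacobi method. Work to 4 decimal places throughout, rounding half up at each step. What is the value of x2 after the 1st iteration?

Iteration 1:
  x1 = (10 - (2)·0.0000 - (2)·0.0000) / (-5) = -2.0000
  x2 = (2 - (-2)·0.0000 - (-4)·0.0000) / (10) = 0.2000
  x3 = (-11 - (1)·0.0000 - (-2)·0.0000) / (5) = -2.2000

0.2000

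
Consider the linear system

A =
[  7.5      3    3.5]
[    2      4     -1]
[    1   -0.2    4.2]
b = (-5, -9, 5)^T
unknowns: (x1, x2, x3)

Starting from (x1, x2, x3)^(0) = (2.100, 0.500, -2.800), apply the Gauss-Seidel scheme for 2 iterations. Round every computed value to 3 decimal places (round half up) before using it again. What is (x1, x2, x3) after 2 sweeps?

Iteration 1:
  x1 = (-5 - (3)·0.500 - (3.5)·-2.800) / (7.5) = 0.440
  x2 = (-9 - (2)·0.440 - (-1)·-2.800) / (4) = -3.170
  x3 = (5 - (1)·0.440 - (-0.2)·-3.170) / (4.2) = 0.935
Iteration 2:
  x1 = (-5 - (3)·-3.170 - (3.5)·0.935) / (7.5) = 0.165
  x2 = (-9 - (2)·0.165 - (-1)·0.935) / (4) = -2.099
  x3 = (5 - (1)·0.165 - (-0.2)·-2.099) / (4.2) = 1.051

(0.165, -2.099, 1.051)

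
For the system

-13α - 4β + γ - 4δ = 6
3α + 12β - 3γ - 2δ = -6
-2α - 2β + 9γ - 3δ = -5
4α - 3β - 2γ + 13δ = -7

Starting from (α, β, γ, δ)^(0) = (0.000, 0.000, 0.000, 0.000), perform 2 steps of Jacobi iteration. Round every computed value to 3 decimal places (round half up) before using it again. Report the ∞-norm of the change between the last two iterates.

Iteration 1:
  α = (6 - (-4)·0.000 - (1)·0.000 - (-4)·0.000) / (-13) = -0.462
  β = (-6 - (3)·0.000 - (-3)·0.000 - (-2)·0.000) / (12) = -0.500
  γ = (-5 - (-2)·0.000 - (-2)·0.000 - (-3)·0.000) / (9) = -0.556
  δ = (-7 - (4)·0.000 - (-3)·0.000 - (-2)·0.000) / (13) = -0.538
Iteration 2:
  α = (6 - (-4)·-0.500 - (1)·-0.556 - (-4)·-0.538) / (-13) = -0.185
  β = (-6 - (3)·-0.462 - (-3)·-0.556 - (-2)·-0.538) / (12) = -0.613
  γ = (-5 - (-2)·-0.462 - (-2)·-0.500 - (-3)·-0.538) / (9) = -0.949
  δ = (-7 - (4)·-0.462 - (-3)·-0.500 - (-2)·-0.556) / (13) = -0.597
Change: (0.277, -0.113, -0.393, -0.059) → max |·| = 0.393

0.393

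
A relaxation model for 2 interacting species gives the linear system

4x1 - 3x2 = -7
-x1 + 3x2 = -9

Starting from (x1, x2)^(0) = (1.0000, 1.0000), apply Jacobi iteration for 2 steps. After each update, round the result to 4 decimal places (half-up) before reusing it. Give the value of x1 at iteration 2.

-3.7500

Iteration 1:
  x1 = (-7 - (-3)·1.0000) / (4) = -1.0000
  x2 = (-9 - (-1)·1.0000) / (3) = -2.6667
Iteration 2:
  x1 = (-7 - (-3)·-2.6667) / (4) = -3.7500
  x2 = (-9 - (-1)·-1.0000) / (3) = -3.3333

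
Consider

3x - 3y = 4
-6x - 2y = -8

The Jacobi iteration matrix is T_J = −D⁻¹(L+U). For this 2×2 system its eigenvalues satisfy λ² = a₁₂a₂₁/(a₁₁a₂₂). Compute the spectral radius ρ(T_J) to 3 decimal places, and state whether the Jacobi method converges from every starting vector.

1.732

a₁₂a₂₁/(a₁₁a₂₂) = (-3)·(-6) / ((3)·(-2)) = -3.000000
ρ = √|-3.000000| = √3.000000 = 1.732
ρ > 1, so Jacobi diverges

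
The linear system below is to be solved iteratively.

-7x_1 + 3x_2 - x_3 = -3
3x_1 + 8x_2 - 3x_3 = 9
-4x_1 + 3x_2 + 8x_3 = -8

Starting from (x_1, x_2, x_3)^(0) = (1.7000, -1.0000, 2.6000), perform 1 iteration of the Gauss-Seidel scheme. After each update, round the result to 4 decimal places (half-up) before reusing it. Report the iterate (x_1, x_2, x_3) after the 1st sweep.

Iteration 1:
  x_1 = (-3 - (3)·-1.0000 - (-1)·2.6000) / (-7) = -0.3714
  x_2 = (9 - (3)·-0.3714 - (-3)·2.6000) / (8) = 2.2393
  x_3 = (-8 - (-4)·-0.3714 - (3)·2.2393) / (8) = -2.0254

(-0.3714, 2.2393, -2.0254)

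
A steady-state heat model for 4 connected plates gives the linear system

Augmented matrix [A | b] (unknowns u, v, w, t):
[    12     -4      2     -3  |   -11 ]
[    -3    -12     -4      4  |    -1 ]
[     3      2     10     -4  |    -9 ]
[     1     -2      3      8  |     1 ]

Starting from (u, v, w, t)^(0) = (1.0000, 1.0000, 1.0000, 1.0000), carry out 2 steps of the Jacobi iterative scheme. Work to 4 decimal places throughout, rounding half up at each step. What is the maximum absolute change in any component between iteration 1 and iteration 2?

0.6667

Iteration 1:
  u = (-11 - (-4)·1.0000 - (2)·1.0000 - (-3)·1.0000) / (12) = -0.5000
  v = (-1 - (-3)·1.0000 - (-4)·1.0000 - (4)·1.0000) / (-12) = -0.1667
  w = (-9 - (3)·1.0000 - (2)·1.0000 - (-4)·1.0000) / (10) = -1.0000
  t = (1 - (1)·1.0000 - (-2)·1.0000 - (3)·1.0000) / (8) = -0.1250
Iteration 2:
  u = (-11 - (-4)·-0.1667 - (2)·-1.0000 - (-3)·-0.1250) / (12) = -0.8368
  v = (-1 - (-3)·-0.5000 - (-4)·-1.0000 - (4)·-0.1250) / (-12) = 0.5000
  w = (-9 - (3)·-0.5000 - (2)·-0.1667 - (-4)·-0.1250) / (10) = -0.7667
  t = (1 - (1)·-0.5000 - (-2)·-0.1667 - (3)·-1.0000) / (8) = 0.5208
Change: (-0.3368, 0.6667, 0.2333, 0.6458) → max |·| = 0.6667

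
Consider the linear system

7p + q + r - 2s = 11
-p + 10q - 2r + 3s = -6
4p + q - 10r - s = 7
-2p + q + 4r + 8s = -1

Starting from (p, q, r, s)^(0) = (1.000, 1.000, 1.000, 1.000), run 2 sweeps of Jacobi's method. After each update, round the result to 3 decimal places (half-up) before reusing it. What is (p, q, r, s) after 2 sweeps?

(1.557, -0.353, -0.082, 0.493)

Iteration 1:
  p = (11 - (1)·1.000 - (1)·1.000 - (-2)·1.000) / (7) = 1.571
  q = (-6 - (-1)·1.000 - (-2)·1.000 - (3)·1.000) / (10) = -0.600
  r = (7 - (4)·1.000 - (1)·1.000 - (-1)·1.000) / (-10) = -0.300
  s = (-1 - (-2)·1.000 - (1)·1.000 - (4)·1.000) / (8) = -0.500
Iteration 2:
  p = (11 - (1)·-0.600 - (1)·-0.300 - (-2)·-0.500) / (7) = 1.557
  q = (-6 - (-1)·1.571 - (-2)·-0.300 - (3)·-0.500) / (10) = -0.353
  r = (7 - (4)·1.571 - (1)·-0.600 - (-1)·-0.500) / (-10) = -0.082
  s = (-1 - (-2)·1.571 - (1)·-0.600 - (4)·-0.300) / (8) = 0.493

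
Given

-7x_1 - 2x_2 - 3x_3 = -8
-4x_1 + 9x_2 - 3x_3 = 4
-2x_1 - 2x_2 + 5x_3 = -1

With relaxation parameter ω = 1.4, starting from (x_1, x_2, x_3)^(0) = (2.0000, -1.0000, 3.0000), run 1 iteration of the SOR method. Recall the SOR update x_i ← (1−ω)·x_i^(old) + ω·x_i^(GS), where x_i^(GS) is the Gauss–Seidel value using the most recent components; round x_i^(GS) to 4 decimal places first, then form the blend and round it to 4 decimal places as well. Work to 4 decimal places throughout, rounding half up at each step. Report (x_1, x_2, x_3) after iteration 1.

Iteration 1:
  x_1: GS value = (-8 - (-2)·-1.0000 - (-3)·3.0000) / (-7) = 0.1429;  x_1 ← (1−ω)·2.0000 + ω·0.1429 = -0.5999
  x_2: GS value = (4 - (-4)·-0.5999 - (-3)·3.0000) / (9) = 1.1778;  x_2 ← (1−ω)·-1.0000 + ω·1.1778 = 2.0489
  x_3: GS value = (-1 - (-2)·-0.5999 - (-2)·2.0489) / (5) = 0.3796;  x_3 ← (1−ω)·3.0000 + ω·0.3796 = -0.6686

(-0.5999, 2.0489, -0.6686)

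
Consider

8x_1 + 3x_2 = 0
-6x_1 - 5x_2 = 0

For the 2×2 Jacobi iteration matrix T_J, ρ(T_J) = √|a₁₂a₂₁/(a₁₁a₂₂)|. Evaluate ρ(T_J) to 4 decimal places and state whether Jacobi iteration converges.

0.6708

a₁₂a₂₁/(a₁₁a₂₂) = (3)·(-6) / ((8)·(-5)) = 0.450000
ρ = √|0.450000| = √0.450000 = 0.6708
ρ < 1, so Jacobi converges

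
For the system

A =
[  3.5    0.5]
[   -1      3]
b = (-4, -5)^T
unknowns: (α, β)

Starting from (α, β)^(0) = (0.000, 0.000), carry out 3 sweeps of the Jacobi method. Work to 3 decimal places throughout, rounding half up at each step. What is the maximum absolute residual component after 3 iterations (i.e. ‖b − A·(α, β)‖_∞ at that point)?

Iteration 1:
  α = (-4 - (0.5)·0.000) / (3.5) = -1.143
  β = (-5 - (-1)·0.000) / (3) = -1.667
Iteration 2:
  α = (-4 - (0.5)·-1.667) / (3.5) = -0.905
  β = (-5 - (-1)·-1.143) / (3) = -2.048
Iteration 3:
  α = (-4 - (0.5)·-2.048) / (3.5) = -0.850
  β = (-5 - (-1)·-0.905) / (3) = -1.968
Residual b − A·x = (-0.041, 0.054); ∞-norm = 0.054

0.054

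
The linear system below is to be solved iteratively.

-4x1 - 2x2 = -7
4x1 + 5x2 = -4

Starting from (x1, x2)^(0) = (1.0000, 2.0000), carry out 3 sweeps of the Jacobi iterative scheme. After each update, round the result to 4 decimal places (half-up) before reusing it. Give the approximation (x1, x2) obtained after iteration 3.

Iteration 1:
  x1 = (-7 - (-2)·2.0000) / (-4) = 0.7500
  x2 = (-4 - (4)·1.0000) / (5) = -1.6000
Iteration 2:
  x1 = (-7 - (-2)·-1.6000) / (-4) = 2.5500
  x2 = (-4 - (4)·0.7500) / (5) = -1.4000
Iteration 3:
  x1 = (-7 - (-2)·-1.4000) / (-4) = 2.4500
  x2 = (-4 - (4)·2.5500) / (5) = -2.8400

(2.4500, -2.8400)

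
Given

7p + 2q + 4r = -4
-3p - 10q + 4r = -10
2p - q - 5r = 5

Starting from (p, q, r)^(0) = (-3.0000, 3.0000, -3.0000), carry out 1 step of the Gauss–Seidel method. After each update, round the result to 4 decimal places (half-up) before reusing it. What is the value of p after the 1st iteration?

0.2857

Iteration 1:
  p = (-4 - (2)·3.0000 - (4)·-3.0000) / (7) = 0.2857
  q = (-10 - (-3)·0.2857 - (4)·-3.0000) / (-10) = -0.2857
  r = (5 - (2)·0.2857 - (-1)·-0.2857) / (-5) = -0.8286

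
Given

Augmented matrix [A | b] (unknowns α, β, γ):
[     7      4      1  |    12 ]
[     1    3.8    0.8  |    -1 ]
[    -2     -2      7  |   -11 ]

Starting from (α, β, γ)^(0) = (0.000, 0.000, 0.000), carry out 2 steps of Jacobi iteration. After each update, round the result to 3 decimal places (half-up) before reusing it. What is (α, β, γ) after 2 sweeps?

Iteration 1:
  α = (12 - (4)·0.000 - (1)·0.000) / (7) = 1.714
  β = (-1 - (1)·0.000 - (0.8)·0.000) / (3.8) = -0.263
  γ = (-11 - (-2)·0.000 - (-2)·0.000) / (7) = -1.571
Iteration 2:
  α = (12 - (4)·-0.263 - (1)·-1.571) / (7) = 2.089
  β = (-1 - (1)·1.714 - (0.8)·-1.571) / (3.8) = -0.383
  γ = (-11 - (-2)·1.714 - (-2)·-0.263) / (7) = -1.157

(2.089, -0.383, -1.157)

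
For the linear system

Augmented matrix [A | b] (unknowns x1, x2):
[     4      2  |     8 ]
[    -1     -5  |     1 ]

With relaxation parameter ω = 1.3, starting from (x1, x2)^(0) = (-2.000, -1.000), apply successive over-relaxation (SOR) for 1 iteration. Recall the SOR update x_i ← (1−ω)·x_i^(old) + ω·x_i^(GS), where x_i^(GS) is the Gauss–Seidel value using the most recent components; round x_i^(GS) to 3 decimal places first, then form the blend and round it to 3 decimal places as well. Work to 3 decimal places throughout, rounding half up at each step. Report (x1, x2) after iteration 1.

(3.850, -0.961)

Iteration 1:
  x1: GS value = (8 - (2)·-1.000) / (4) = 2.500;  x1 ← (1−ω)·-2.000 + ω·2.500 = 3.850
  x2: GS value = (1 - (-1)·3.850) / (-5) = -0.970;  x2 ← (1−ω)·-1.000 + ω·-0.970 = -0.961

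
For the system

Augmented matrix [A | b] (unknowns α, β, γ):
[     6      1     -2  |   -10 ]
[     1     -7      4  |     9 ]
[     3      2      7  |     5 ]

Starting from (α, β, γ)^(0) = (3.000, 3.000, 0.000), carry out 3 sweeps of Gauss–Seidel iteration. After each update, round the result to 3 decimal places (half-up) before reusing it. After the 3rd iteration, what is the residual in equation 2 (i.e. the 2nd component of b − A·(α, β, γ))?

-1.758

Iteration 1:
  α = (-10 - (1)·3.000 - (-2)·0.000) / (6) = -2.167
  β = (9 - (1)·-2.167 - (4)·0.000) / (-7) = -1.595
  γ = (5 - (3)·-2.167 - (2)·-1.595) / (7) = 2.099
Iteration 2:
  α = (-10 - (1)·-1.595 - (-2)·2.099) / (6) = -0.701
  β = (9 - (1)·-0.701 - (4)·2.099) / (-7) = -0.186
  γ = (5 - (3)·-0.701 - (2)·-0.186) / (7) = 1.068
Iteration 3:
  α = (-10 - (1)·-0.186 - (-2)·1.068) / (6) = -1.280
  β = (9 - (1)·-1.280 - (4)·1.068) / (-7) = -0.858
  γ = (5 - (3)·-1.280 - (2)·-0.858) / (7) = 1.508
Residual b − A·x = (1.554, -1.758, 0.000)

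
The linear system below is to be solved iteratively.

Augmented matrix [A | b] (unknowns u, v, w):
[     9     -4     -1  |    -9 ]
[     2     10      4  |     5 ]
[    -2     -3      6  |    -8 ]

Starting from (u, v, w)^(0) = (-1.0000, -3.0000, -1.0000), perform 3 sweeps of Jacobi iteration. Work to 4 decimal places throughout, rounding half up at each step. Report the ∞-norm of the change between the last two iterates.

1.1049

Iteration 1:
  u = (-9 - (-4)·-3.0000 - (-1)·-1.0000) / (9) = -2.4444
  v = (5 - (2)·-1.0000 - (4)·-1.0000) / (10) = 1.1000
  w = (-8 - (-2)·-1.0000 - (-3)·-3.0000) / (6) = -3.1667
Iteration 2:
  u = (-9 - (-4)·1.1000 - (-1)·-3.1667) / (9) = -0.8630
  v = (5 - (2)·-2.4444 - (4)·-3.1667) / (10) = 2.2556
  w = (-8 - (-2)·-2.4444 - (-3)·1.1000) / (6) = -1.5981
Iteration 3:
  u = (-9 - (-4)·2.2556 - (-1)·-1.5981) / (9) = -0.1751
  v = (5 - (2)·-0.8630 - (4)·-1.5981) / (10) = 1.3118
  w = (-8 - (-2)·-0.8630 - (-3)·2.2556) / (6) = -0.4932
Change: (0.6879, -0.9438, 1.1049) → max |·| = 1.1049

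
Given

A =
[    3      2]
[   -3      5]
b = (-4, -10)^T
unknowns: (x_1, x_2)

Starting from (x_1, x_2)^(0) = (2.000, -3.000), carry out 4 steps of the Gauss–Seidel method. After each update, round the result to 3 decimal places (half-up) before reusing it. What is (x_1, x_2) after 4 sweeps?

Iteration 1:
  x_1 = (-4 - (2)·-3.000) / (3) = 0.667
  x_2 = (-10 - (-3)·0.667) / (5) = -1.600
Iteration 2:
  x_1 = (-4 - (2)·-1.600) / (3) = -0.267
  x_2 = (-10 - (-3)·-0.267) / (5) = -2.160
Iteration 3:
  x_1 = (-4 - (2)·-2.160) / (3) = 0.107
  x_2 = (-10 - (-3)·0.107) / (5) = -1.936
Iteration 4:
  x_1 = (-4 - (2)·-1.936) / (3) = -0.043
  x_2 = (-10 - (-3)·-0.043) / (5) = -2.026

(-0.043, -2.026)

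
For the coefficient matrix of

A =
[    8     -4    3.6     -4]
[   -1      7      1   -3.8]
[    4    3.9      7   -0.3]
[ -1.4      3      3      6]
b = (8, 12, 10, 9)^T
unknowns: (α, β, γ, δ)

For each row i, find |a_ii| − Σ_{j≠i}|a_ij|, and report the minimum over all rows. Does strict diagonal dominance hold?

-3.6

row 1: |8| − (4+3.6+4) = -3.6
row 2: |7| − (1+1+3.8) = 1.2
row 3: |7| − (4+3.9+0.3) = -1.2
row 4: |6| − (1.4+3+3) = -1.4
minimum over rows = -3.6 → not strictly diagonally dominant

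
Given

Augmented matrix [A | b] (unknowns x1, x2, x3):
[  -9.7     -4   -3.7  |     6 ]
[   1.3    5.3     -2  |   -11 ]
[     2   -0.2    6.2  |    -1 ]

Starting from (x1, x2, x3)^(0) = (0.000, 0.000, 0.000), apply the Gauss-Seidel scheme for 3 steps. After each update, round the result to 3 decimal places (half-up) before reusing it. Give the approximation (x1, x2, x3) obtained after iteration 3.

Iteration 1:
  x1 = (6 - (-4)·0.000 - (-3.7)·0.000) / (-9.7) = -0.619
  x2 = (-11 - (1.3)·-0.619 - (-2)·0.000) / (5.3) = -1.924
  x3 = (-1 - (2)·-0.619 - (-0.2)·-1.924) / (6.2) = -0.024
Iteration 2:
  x1 = (6 - (-4)·-1.924 - (-3.7)·-0.024) / (-9.7) = 0.184
  x2 = (-11 - (1.3)·0.184 - (-2)·-0.024) / (5.3) = -2.130
  x3 = (-1 - (2)·0.184 - (-0.2)·-2.130) / (6.2) = -0.289
Iteration 3:
  x1 = (6 - (-4)·-2.130 - (-3.7)·-0.289) / (-9.7) = 0.370
  x2 = (-11 - (1.3)·0.370 - (-2)·-0.289) / (5.3) = -2.275
  x3 = (-1 - (2)·0.370 - (-0.2)·-2.275) / (6.2) = -0.354

(0.370, -2.275, -0.354)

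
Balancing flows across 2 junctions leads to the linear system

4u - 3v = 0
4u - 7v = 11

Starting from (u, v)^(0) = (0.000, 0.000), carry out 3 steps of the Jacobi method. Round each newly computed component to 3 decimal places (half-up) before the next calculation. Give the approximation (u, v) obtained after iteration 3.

(-1.178, -2.245)

Iteration 1:
  u = (0 - (-3)·0.000) / (4) = 0.000
  v = (11 - (4)·0.000) / (-7) = -1.571
Iteration 2:
  u = (0 - (-3)·-1.571) / (4) = -1.178
  v = (11 - (4)·0.000) / (-7) = -1.571
Iteration 3:
  u = (0 - (-3)·-1.571) / (4) = -1.178
  v = (11 - (4)·-1.178) / (-7) = -2.245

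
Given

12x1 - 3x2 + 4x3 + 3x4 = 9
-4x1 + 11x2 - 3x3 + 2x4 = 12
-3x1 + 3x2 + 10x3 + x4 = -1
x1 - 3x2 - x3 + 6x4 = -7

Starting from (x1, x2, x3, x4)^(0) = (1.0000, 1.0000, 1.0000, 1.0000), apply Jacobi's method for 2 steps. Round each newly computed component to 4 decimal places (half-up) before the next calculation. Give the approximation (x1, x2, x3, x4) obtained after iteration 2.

Iteration 1:
  x1 = (9 - (-3)·1.0000 - (4)·1.0000 - (3)·1.0000) / (12) = 0.4167
  x2 = (12 - (-4)·1.0000 - (-3)·1.0000 - (2)·1.0000) / (11) = 1.5455
  x3 = (-1 - (-3)·1.0000 - (3)·1.0000 - (1)·1.0000) / (10) = -0.2000
  x4 = (-7 - (1)·1.0000 - (-3)·1.0000 - (-1)·1.0000) / (6) = -0.6667
Iteration 2:
  x1 = (9 - (-3)·1.5455 - (4)·-0.2000 - (3)·-0.6667) / (12) = 1.3697
  x2 = (12 - (-4)·0.4167 - (-3)·-0.2000 - (2)·-0.6667) / (11) = 1.3091
  x3 = (-1 - (-3)·0.4167 - (3)·1.5455 - (1)·-0.6667) / (10) = -0.3720
  x4 = (-7 - (1)·0.4167 - (-3)·1.5455 - (-1)·-0.2000) / (6) = -0.4967

(1.3697, 1.3091, -0.3720, -0.4967)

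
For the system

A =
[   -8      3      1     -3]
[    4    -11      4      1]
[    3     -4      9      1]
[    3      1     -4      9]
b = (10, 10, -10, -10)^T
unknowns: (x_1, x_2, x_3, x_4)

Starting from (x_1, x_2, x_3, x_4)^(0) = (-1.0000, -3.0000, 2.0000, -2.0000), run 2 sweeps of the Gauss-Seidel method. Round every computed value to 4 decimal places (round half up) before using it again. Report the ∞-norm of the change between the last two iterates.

0.9092

Iteration 1:
  x_1 = (10 - (3)·-3.0000 - (1)·2.0000 - (-3)·-2.0000) / (-8) = -1.3750
  x_2 = (10 - (4)·-1.3750 - (4)·2.0000 - (1)·-2.0000) / (-11) = -0.8636
  x_3 = (-10 - (3)·-1.3750 - (-4)·-0.8636 - (1)·-2.0000) / (9) = -0.8144
  x_4 = (-10 - (3)·-1.3750 - (1)·-0.8636 - (-4)·-0.8144) / (9) = -0.9188
Iteration 2:
  x_1 = (10 - (3)·-0.8636 - (1)·-0.8144 - (-3)·-0.9188) / (-8) = -1.3311
  x_2 = (10 - (4)·-1.3311 - (4)·-0.8144 - (1)·-0.9188) / (-11) = -1.7728
  x_3 = (-10 - (3)·-1.3311 - (-4)·-1.7728 - (1)·-0.9188) / (9) = -1.3532
  x_4 = (-10 - (3)·-1.3311 - (1)·-1.7728 - (-4)·-1.3532) / (9) = -1.0719
Change: (0.0439, -0.9092, -0.5388, -0.1531) → max |·| = 0.9092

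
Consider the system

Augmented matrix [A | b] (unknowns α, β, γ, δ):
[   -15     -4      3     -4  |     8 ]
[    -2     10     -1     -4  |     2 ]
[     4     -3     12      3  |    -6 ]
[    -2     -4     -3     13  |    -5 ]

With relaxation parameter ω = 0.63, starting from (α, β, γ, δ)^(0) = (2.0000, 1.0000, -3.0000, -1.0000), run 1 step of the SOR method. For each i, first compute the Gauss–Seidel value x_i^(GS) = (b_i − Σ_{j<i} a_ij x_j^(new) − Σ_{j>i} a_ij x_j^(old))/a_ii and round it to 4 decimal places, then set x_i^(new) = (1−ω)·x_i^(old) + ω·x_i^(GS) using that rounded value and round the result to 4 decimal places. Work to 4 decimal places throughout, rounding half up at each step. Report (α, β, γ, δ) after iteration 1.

Iteration 1:
  α: GS value = (8 - (-4)·1.0000 - (3)·-3.0000 - (-4)·-1.0000) / (-15) = -1.1333;  α ← (1−ω)·2.0000 + ω·-1.1333 = 0.0260
  β: GS value = (2 - (-2)·0.0260 - (-1)·-3.0000 - (-4)·-1.0000) / (10) = -0.4948;  β ← (1−ω)·1.0000 + ω·-0.4948 = 0.0583
  γ: GS value = (-6 - (4)·0.0260 - (-3)·0.0583 - (3)·-1.0000) / (12) = -0.2441;  γ ← (1−ω)·-3.0000 + ω·-0.2441 = -1.2638
  δ: GS value = (-5 - (-2)·0.0260 - (-4)·0.0583 - (-3)·-1.2638) / (13) = -0.6543;  δ ← (1−ω)·-1.0000 + ω·-0.6543 = -0.7822

(0.0260, 0.0583, -1.2638, -0.7822)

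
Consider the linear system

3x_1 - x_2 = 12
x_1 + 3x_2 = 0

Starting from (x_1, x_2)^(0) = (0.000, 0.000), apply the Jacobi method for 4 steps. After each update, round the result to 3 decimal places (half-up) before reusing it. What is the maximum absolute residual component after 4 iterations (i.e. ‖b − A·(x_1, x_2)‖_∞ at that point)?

0.147

Iteration 1:
  x_1 = (12 - (-1)·0.000) / (3) = 4.000
  x_2 = (0 - (1)·0.000) / (3) = 0.000
Iteration 2:
  x_1 = (12 - (-1)·0.000) / (3) = 4.000
  x_2 = (0 - (1)·4.000) / (3) = -1.333
Iteration 3:
  x_1 = (12 - (-1)·-1.333) / (3) = 3.556
  x_2 = (0 - (1)·4.000) / (3) = -1.333
Iteration 4:
  x_1 = (12 - (-1)·-1.333) / (3) = 3.556
  x_2 = (0 - (1)·3.556) / (3) = -1.185
Residual b − A·x = (0.147, -0.001); ∞-norm = 0.147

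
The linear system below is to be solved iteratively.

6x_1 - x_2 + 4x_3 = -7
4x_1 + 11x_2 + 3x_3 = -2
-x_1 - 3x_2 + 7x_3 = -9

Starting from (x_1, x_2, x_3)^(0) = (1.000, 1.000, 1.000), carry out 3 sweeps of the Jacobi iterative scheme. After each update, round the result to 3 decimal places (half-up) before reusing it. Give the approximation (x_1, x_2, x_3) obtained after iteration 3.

Iteration 1:
  x_1 = (-7 - (-1)·1.000 - (4)·1.000) / (6) = -1.667
  x_2 = (-2 - (4)·1.000 - (3)·1.000) / (11) = -0.818
  x_3 = (-9 - (-1)·1.000 - (-3)·1.000) / (7) = -0.714
Iteration 2:
  x_1 = (-7 - (-1)·-0.818 - (4)·-0.714) / (6) = -0.827
  x_2 = (-2 - (4)·-1.667 - (3)·-0.714) / (11) = 0.619
  x_3 = (-9 - (-1)·-1.667 - (-3)·-0.818) / (7) = -1.874
Iteration 3:
  x_1 = (-7 - (-1)·0.619 - (4)·-1.874) / (6) = 0.186
  x_2 = (-2 - (4)·-0.827 - (3)·-1.874) / (11) = 0.630
  x_3 = (-9 - (-1)·-0.827 - (-3)·0.619) / (7) = -1.139

(0.186, 0.630, -1.139)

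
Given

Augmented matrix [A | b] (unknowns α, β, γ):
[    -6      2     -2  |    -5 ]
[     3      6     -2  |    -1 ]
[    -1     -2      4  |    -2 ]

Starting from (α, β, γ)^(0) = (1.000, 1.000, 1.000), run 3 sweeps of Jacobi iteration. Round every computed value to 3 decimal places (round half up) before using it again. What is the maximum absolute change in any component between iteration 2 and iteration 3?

Iteration 1:
  α = (-5 - (2)·1.000 - (-2)·1.000) / (-6) = 0.833
  β = (-1 - (3)·1.000 - (-2)·1.000) / (6) = -0.333
  γ = (-2 - (-1)·1.000 - (-2)·1.000) / (4) = 0.250
Iteration 2:
  α = (-5 - (2)·-0.333 - (-2)·0.250) / (-6) = 0.639
  β = (-1 - (3)·0.833 - (-2)·0.250) / (6) = -0.500
  γ = (-2 - (-1)·0.833 - (-2)·-0.333) / (4) = -0.458
Iteration 3:
  α = (-5 - (2)·-0.500 - (-2)·-0.458) / (-6) = 0.819
  β = (-1 - (3)·0.639 - (-2)·-0.458) / (6) = -0.639
  γ = (-2 - (-1)·0.639 - (-2)·-0.500) / (4) = -0.590
Change: (0.180, -0.139, -0.132) → max |·| = 0.180

0.180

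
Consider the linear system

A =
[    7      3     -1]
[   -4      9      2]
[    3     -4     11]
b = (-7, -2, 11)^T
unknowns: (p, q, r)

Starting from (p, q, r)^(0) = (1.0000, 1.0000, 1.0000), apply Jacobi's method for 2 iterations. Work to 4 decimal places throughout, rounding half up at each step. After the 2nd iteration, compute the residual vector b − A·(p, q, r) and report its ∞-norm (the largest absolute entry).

5.4684

Iteration 1:
  p = (-7 - (3)·1.0000 - (-1)·1.0000) / (7) = -1.2857
  q = (-2 - (-4)·1.0000 - (2)·1.0000) / (9) = 0.0000
  r = (11 - (3)·1.0000 - (-4)·1.0000) / (11) = 1.0909
Iteration 2:
  p = (-7 - (3)·0.0000 - (-1)·1.0909) / (7) = -0.8442
  q = (-2 - (-4)·-1.2857 - (2)·1.0909) / (9) = -1.0361
  r = (11 - (3)·-1.2857 - (-4)·0.0000) / (11) = 1.3506
Residual b − A·x = (3.3683, 1.2469, -5.4684); ∞-norm = 5.4684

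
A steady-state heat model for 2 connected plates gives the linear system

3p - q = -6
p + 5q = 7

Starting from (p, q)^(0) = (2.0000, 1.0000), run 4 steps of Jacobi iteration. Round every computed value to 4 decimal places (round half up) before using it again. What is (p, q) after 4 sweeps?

(-1.4222, 1.6844)

Iteration 1:
  p = (-6 - (-1)·1.0000) / (3) = -1.6667
  q = (7 - (1)·2.0000) / (5) = 1.0000
Iteration 2:
  p = (-6 - (-1)·1.0000) / (3) = -1.6667
  q = (7 - (1)·-1.6667) / (5) = 1.7333
Iteration 3:
  p = (-6 - (-1)·1.7333) / (3) = -1.4222
  q = (7 - (1)·-1.6667) / (5) = 1.7333
Iteration 4:
  p = (-6 - (-1)·1.7333) / (3) = -1.4222
  q = (7 - (1)·-1.4222) / (5) = 1.6844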